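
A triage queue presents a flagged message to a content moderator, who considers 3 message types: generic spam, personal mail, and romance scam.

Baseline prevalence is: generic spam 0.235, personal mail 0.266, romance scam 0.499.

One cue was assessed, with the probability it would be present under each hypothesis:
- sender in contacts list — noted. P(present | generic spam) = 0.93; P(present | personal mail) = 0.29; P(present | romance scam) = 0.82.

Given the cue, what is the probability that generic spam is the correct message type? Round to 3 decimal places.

0.310

By Bayes' rule, the unnormalized weight for each hypothesis is prior × likelihood:
  generic spam: 0.235 × 0.93 = 0.21855
  personal mail: 0.266 × 0.29 = 0.07714
  romance scam: 0.499 × 0.82 = 0.40918
The unnormalized weights sum to 0.70487.
P(generic spam | evidence) = 0.21855 / 0.70487 ≈ 0.310.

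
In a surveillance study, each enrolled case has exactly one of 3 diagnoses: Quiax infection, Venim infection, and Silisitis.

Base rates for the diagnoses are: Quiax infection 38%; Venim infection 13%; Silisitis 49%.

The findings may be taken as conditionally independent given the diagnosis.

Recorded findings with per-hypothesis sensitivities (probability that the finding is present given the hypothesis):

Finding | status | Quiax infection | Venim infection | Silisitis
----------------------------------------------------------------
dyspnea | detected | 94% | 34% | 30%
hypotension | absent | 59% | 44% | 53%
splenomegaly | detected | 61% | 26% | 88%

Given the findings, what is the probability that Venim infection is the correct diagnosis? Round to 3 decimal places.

0.041

By Bayes' rule with conditional independence, the unnormalized weight for each hypothesis is prior × ∏ likelihoods (using 1 − P(present | H) for each absent finding):
  Quiax infection: 0.38 × 0.94 × (1 − 0.59) × 0.61 = 0.089336
  Venim infection: 0.13 × 0.34 × (1 − 0.44) × 0.26 = 0.0064355
  Silisitis: 0.49 × 0.30 × (1 − 0.53) × 0.88 = 0.060799
Marginal likelihood of the evidence = 0.15657.
P(Venim infection | evidence) = 0.0064355 / 0.15657 ≈ 0.041.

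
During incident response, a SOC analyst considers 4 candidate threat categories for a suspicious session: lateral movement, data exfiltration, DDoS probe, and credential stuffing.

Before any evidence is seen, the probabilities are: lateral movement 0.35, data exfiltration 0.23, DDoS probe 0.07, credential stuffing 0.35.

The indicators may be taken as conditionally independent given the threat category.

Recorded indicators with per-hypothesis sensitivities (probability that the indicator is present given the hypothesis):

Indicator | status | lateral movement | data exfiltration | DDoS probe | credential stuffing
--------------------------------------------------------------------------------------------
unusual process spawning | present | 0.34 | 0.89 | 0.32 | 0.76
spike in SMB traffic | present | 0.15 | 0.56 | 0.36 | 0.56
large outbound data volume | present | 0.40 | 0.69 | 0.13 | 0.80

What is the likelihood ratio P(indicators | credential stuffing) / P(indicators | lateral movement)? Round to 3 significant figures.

16.7

Joint likelihood of the indicator pattern under each hypothesis:
  credential stuffing: 0.76 × 0.56 × 0.80 = 0.34048
  lateral movement: 0.34 × 0.15 × 0.40 = 0.0204
Bayes factor = 0.34048 / 0.0204 ≈ 16.7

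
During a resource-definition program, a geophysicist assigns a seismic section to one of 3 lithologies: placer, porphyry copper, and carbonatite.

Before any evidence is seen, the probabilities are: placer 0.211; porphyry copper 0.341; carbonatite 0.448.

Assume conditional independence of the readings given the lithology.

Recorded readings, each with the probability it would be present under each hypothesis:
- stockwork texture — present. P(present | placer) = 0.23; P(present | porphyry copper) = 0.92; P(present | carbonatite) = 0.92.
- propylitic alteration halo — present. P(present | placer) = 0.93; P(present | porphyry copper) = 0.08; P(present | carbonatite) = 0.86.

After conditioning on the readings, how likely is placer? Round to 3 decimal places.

0.106

Multiply each prior by the joint likelihood of the reading pattern:
  placer: 0.211 × 0.23 × 0.93 = 0.045133
  porphyry copper: 0.341 × 0.92 × 0.08 = 0.025098
  carbonatite: 0.448 × 0.92 × 0.86 = 0.35446
Normalizing constant Z = 0.045133 + 0.025098 + 0.35446 = 0.42469.
P(placer | evidence) = 0.045133 / 0.42469 ≈ 0.106.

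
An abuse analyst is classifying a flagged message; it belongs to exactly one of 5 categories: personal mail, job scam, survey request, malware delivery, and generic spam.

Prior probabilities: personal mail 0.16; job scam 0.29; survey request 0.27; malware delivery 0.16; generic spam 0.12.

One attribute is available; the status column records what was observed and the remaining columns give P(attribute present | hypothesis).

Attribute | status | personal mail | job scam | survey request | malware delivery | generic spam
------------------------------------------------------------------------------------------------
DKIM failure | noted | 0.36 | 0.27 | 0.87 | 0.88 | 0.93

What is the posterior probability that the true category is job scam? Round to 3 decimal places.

Multiply each prior by the likelihood of the attribute:
  personal mail: 0.16 × 0.36 = 0.0576
  job scam: 0.29 × 0.27 = 0.0783
  survey request: 0.27 × 0.87 = 0.2349
  malware delivery: 0.16 × 0.88 = 0.1408
  generic spam: 0.12 × 0.93 = 0.1116
Marginal likelihood of the evidence = 0.6232.
P(job scam | evidence) = 0.0783 / 0.6232 ≈ 0.126.

0.126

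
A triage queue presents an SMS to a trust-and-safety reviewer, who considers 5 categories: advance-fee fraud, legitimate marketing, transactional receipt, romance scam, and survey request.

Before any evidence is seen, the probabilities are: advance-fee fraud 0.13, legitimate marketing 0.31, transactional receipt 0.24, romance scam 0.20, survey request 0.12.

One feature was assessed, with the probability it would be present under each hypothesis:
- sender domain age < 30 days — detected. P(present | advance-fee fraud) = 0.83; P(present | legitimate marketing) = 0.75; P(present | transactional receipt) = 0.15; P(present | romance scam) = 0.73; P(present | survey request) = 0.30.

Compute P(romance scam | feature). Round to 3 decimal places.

0.261

For each hypothesis, the unnormalized posterior weight is prior × likelihood:
  advance-fee fraud: 0.13 × 0.83 = 0.1079
  legitimate marketing: 0.31 × 0.75 = 0.2325
  transactional receipt: 0.24 × 0.15 = 0.036
  romance scam: 0.20 × 0.73 = 0.146
  survey request: 0.12 × 0.30 = 0.036
Normalizing constant Z = 0.1079 + 0.2325 + 0.036 + 0.146 + 0.036 = 0.5584.
P(romance scam | evidence) = 0.146 / 0.5584 ≈ 0.261.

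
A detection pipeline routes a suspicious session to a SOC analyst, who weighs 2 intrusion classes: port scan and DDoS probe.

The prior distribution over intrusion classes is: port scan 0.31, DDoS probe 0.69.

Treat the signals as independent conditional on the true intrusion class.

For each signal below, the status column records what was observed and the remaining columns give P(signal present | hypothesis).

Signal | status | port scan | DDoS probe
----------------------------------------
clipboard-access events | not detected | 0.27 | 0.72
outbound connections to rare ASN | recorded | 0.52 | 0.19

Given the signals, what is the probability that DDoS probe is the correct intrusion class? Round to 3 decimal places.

0.238

For each hypothesis, the unnormalized posterior weight is prior × product of the signal likelihoods (using 1 − P(present | H) for each absent signal):
  port scan: 0.31 × (1 − 0.27) × 0.52 = 0.11768
  DDoS probe: 0.69 × (1 − 0.72) × 0.19 = 0.036708
Normalizing constant Z = 0.11768 + 0.036708 = 0.15438.
P(DDoS probe | evidence) = 0.036708 / 0.15438 ≈ 0.238.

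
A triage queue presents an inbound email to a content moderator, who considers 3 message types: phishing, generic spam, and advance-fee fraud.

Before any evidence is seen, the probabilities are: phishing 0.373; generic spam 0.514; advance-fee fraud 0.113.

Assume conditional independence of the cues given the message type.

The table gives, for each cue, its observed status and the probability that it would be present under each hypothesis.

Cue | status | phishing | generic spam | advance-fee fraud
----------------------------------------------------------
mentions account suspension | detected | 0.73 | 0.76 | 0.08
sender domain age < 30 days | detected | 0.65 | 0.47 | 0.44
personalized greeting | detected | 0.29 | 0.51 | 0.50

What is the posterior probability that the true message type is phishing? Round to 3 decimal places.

0.349

Multiply each prior by the joint likelihood of the cue pattern:
  phishing: 0.373 × 0.73 × 0.65 × 0.29 = 0.051327
  generic spam: 0.514 × 0.76 × 0.47 × 0.51 = 0.093636
  advance-fee fraud: 0.113 × 0.08 × 0.44 × 0.50 = 0.0019888
Marginal likelihood of the evidence = 0.14695.
P(phishing | evidence) = 0.051327 / 0.14695 ≈ 0.349.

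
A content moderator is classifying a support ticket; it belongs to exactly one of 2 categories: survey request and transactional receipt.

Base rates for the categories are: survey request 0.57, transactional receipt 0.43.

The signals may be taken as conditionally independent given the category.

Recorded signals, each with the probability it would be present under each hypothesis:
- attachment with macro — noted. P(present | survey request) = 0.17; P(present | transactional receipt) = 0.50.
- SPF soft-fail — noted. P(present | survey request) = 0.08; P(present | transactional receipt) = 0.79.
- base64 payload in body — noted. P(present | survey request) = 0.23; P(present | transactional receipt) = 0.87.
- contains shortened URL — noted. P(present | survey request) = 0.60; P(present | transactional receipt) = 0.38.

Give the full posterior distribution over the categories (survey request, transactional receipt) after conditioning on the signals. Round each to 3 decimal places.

0.019, 0.981

Multiply each prior by the joint likelihood of the signal pattern:
  survey request: 0.57 × 0.17 × 0.08 × 0.23 × 0.60 = 0.0010698
  transactional receipt: 0.43 × 0.50 × 0.79 × 0.87 × 0.38 = 0.056152
The unnormalized weights sum to 0.057222.
P(survey request | evidence) = 0.0010698 / 0.057222 ≈ 0.019
P(transactional receipt | evidence) = 0.056152 / 0.057222 ≈ 0.981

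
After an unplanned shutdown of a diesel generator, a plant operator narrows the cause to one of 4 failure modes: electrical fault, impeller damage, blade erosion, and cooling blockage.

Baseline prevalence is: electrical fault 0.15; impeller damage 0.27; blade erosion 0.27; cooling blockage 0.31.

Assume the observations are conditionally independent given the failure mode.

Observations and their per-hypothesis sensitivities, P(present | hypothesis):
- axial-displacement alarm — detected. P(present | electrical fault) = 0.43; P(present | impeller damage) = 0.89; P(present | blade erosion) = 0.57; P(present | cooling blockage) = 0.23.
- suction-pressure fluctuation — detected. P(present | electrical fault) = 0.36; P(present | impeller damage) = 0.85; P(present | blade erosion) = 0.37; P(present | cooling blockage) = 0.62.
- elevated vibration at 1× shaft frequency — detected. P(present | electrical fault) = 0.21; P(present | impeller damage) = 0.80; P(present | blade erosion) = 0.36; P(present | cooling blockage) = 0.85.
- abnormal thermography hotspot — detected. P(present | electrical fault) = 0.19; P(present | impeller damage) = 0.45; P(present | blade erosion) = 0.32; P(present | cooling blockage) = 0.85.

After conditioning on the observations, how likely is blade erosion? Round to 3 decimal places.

0.058

For each hypothesis, the unnormalized posterior weight is prior × product of the observation likelihoods:
  electrical fault: 0.15 × 0.43 × 0.36 × 0.21 × 0.19 = 0.00092648
  impeller damage: 0.27 × 0.89 × 0.85 × 0.80 × 0.45 = 0.073532
  blade erosion: 0.27 × 0.57 × 0.37 × 0.36 × 0.32 = 0.0065598
  cooling blockage: 0.31 × 0.23 × 0.62 × 0.85 × 0.85 = 0.031939
Marginal likelihood of the evidence = 0.11296.
P(blade erosion | evidence) = 0.0065598 / 0.11296 ≈ 0.058.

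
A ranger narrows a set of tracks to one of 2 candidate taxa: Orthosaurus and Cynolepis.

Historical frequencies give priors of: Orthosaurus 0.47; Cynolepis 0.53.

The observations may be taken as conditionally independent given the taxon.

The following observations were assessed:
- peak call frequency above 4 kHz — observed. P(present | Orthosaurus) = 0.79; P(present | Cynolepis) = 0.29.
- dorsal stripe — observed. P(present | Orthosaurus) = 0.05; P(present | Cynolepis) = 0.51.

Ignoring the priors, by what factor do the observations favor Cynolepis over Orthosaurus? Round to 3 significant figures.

3.74

The Bayes factor is the ratio of the joint likelihoods of the evidence pattern under the two hypotheses.
  Cynolepis: 0.29 × 0.51 = 0.1479
  Orthosaurus: 0.79 × 0.05 = 0.0395
Bayes factor = 0.1479 / 0.0395 ≈ 3.74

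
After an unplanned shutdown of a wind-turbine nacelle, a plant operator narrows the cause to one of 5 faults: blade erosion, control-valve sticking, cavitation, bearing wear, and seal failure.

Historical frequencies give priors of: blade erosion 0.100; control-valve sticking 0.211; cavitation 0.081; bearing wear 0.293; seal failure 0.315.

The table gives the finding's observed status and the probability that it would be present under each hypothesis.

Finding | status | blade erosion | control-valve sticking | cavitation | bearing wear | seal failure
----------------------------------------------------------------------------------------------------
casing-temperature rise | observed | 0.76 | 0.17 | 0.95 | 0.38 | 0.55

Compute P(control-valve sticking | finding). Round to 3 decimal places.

Multiply each prior by the likelihood of the finding:
  blade erosion: 0.100 × 0.76 = 0.076
  control-valve sticking: 0.211 × 0.17 = 0.03587
  cavitation: 0.081 × 0.95 = 0.07695
  bearing wear: 0.293 × 0.38 = 0.11134
  seal failure: 0.315 × 0.55 = 0.17325
Marginal likelihood of the evidence = 0.47341.
P(control-valve sticking | evidence) = 0.03587 / 0.47341 ≈ 0.076.

0.076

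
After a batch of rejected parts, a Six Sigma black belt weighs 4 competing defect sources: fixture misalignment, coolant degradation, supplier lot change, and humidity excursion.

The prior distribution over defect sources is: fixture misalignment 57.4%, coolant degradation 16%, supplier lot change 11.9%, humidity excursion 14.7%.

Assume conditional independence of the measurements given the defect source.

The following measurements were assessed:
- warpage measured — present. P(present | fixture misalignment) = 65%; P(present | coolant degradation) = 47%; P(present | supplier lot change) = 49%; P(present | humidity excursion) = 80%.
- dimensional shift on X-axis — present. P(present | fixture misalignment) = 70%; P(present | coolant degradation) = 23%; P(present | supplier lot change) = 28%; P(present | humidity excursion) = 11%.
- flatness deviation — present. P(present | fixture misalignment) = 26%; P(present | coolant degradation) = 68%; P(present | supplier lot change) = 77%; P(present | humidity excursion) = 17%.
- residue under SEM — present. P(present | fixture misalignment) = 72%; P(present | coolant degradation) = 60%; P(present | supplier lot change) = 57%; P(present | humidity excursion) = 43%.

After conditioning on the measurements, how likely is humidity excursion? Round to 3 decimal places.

0.015

For each hypothesis, the unnormalized posterior weight is prior × product of the measurement likelihoods:
  fixture misalignment: 0.574 × 0.65 × 0.70 × 0.26 × 0.72 = 0.048891
  coolant degradation: 0.160 × 0.47 × 0.23 × 0.68 × 0.60 = 0.0070568
  supplier lot change: 0.119 × 0.49 × 0.28 × 0.77 × 0.57 = 0.0071658
  humidity excursion: 0.147 × 0.80 × 0.11 × 0.17 × 0.43 = 0.00094562
Marginal likelihood of the evidence = 0.064059.
P(humidity excursion | evidence) = 0.00094562 / 0.064059 ≈ 0.015.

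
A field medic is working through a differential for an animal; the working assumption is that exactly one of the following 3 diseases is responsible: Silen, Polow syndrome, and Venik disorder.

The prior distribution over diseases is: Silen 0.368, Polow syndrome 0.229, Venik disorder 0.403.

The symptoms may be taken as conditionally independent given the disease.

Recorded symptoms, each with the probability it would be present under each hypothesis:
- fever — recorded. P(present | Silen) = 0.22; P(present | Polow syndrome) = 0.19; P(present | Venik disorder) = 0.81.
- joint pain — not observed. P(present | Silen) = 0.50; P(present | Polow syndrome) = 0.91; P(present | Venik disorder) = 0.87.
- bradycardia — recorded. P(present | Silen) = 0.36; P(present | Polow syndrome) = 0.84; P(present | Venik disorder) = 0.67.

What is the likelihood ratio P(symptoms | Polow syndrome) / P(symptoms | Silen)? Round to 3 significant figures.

0.363

Joint likelihood of the symptom pattern under each hypothesis (using 1 − P(present | H) for each absent symptom):
  Polow syndrome: 0.19 × (1 − 0.91) × 0.84 = 0.014364
  Silen: 0.22 × (1 − 0.50) × 0.36 = 0.0396
Bayes factor = 0.014364 / 0.0396 ≈ 0.363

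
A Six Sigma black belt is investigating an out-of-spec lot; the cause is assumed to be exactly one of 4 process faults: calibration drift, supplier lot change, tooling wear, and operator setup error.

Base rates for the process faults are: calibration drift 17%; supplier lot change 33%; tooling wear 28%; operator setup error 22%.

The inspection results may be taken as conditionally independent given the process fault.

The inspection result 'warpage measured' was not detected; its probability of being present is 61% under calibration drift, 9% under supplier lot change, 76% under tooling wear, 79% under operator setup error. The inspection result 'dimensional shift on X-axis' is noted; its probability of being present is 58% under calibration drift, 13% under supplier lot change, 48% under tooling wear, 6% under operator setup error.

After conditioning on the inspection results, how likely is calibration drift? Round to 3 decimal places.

For each hypothesis, the unnormalized posterior weight is prior × product of the inspection result likelihoods (using 1 − P(present | H) for each absent inspection result):
  calibration drift: 0.17 × (1 − 0.61) × 0.58 = 0.038454
  supplier lot change: 0.33 × (1 − 0.09) × 0.13 = 0.039039
  tooling wear: 0.28 × (1 − 0.76) × 0.48 = 0.032256
  operator setup error: 0.22 × (1 − 0.79) × 0.06 = 0.002772
The unnormalized weights sum to 0.11252.
P(calibration drift | evidence) = 0.038454 / 0.11252 ≈ 0.342.

0.342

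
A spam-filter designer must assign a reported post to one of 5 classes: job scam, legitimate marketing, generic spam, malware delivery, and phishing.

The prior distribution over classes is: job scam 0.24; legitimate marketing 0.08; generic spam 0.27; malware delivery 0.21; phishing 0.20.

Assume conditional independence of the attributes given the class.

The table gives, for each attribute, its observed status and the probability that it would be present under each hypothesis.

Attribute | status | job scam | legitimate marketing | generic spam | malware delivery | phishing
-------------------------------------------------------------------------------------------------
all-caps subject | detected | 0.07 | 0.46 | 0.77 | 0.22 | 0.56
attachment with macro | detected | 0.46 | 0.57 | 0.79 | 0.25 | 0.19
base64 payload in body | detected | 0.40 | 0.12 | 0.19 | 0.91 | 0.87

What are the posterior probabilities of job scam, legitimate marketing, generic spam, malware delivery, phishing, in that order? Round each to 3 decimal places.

By Bayes' rule with conditional independence, the unnormalized weight for each hypothesis is prior × ∏ likelihoods:
  job scam: 0.24 × 0.07 × 0.46 × 0.40 = 0.0030912
  legitimate marketing: 0.08 × 0.46 × 0.57 × 0.12 = 0.0025171
  generic spam: 0.27 × 0.77 × 0.79 × 0.19 = 0.031206
  malware delivery: 0.21 × 0.22 × 0.25 × 0.91 = 0.010511
  phishing: 0.20 × 0.56 × 0.19 × 0.87 = 0.018514
Marginal likelihood of the evidence = 0.065838.
P(job scam | evidence) = 0.0030912 / 0.065838 ≈ 0.047
P(legitimate marketing | evidence) = 0.0025171 / 0.065838 ≈ 0.038
P(generic spam | evidence) = 0.031206 / 0.065838 ≈ 0.474
P(malware delivery | evidence) = 0.010511 / 0.065838 ≈ 0.160
P(phishing | evidence) = 0.018514 / 0.065838 ≈ 0.281

0.047, 0.038, 0.474, 0.160, 0.281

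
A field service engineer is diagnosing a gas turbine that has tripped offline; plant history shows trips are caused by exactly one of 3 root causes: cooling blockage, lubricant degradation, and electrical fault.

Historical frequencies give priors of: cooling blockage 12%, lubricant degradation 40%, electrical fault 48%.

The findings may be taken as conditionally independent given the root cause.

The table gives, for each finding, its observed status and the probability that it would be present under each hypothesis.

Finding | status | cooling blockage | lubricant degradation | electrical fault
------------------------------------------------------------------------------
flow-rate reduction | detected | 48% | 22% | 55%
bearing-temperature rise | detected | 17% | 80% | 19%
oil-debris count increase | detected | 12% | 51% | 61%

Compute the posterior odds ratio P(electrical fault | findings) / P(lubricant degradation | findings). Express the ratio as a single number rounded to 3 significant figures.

Unnormalized posterior weight (prior times the finding likelihoods) for each of the two hypotheses:
  electrical fault: 0.48 × 0.55 × 0.19 × 0.61 = 0.030598
  lubricant degradation: 0.40 × 0.22 × 0.80 × 0.51 = 0.035904
Posterior odds = 0.030598 / 0.035904 ≈ 0.852.

0.852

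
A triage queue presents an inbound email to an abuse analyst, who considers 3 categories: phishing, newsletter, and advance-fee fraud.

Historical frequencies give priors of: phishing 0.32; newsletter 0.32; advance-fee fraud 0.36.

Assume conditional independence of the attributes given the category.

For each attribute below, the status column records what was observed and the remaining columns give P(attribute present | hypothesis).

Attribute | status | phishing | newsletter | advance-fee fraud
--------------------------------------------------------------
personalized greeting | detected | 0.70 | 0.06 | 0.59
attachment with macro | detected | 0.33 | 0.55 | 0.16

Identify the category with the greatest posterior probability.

phishing

Multiply each prior by the joint likelihood of the attribute pattern:
  phishing: 0.32 × 0.70 × 0.33 = 0.07392
  newsletter: 0.32 × 0.06 × 0.55 = 0.01056
  advance-fee fraud: 0.36 × 0.59 × 0.16 = 0.033984
Marginal likelihood of the evidence = 0.11846.
P(phishing | evidence) ≈ 0.07392 / 0.11846 ≈ 0.624
P(newsletter | evidence) ≈ 0.01056 / 0.11846 ≈ 0.089
P(advance-fee fraud | evidence) ≈ 0.033984 / 0.11846 ≈ 0.287
The largest is 0.624, so phishing is most probable.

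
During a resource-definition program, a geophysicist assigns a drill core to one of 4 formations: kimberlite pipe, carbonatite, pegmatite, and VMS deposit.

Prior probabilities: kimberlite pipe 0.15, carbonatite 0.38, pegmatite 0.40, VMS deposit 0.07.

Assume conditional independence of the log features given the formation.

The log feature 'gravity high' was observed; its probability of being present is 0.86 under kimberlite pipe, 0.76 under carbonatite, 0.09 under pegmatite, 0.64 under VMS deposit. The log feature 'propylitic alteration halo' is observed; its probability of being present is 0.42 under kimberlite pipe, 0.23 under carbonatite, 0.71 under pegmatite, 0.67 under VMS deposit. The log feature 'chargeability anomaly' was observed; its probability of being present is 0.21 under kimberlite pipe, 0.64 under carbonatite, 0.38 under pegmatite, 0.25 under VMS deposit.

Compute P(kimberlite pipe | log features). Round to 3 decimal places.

Multiply each prior by the joint likelihood of the log feature pattern:
  kimberlite pipe: 0.15 × 0.86 × 0.42 × 0.21 = 0.011378
  carbonatite: 0.38 × 0.76 × 0.23 × 0.64 = 0.042511
  pegmatite: 0.40 × 0.09 × 0.71 × 0.38 = 0.0097128
  VMS deposit: 0.07 × 0.64 × 0.67 × 0.25 = 0.007504
Normalizing constant Z = 0.011378 + 0.042511 + 0.0097128 + 0.007504 = 0.071106.
P(kimberlite pipe | evidence) = 0.011378 / 0.071106 ≈ 0.160.

0.160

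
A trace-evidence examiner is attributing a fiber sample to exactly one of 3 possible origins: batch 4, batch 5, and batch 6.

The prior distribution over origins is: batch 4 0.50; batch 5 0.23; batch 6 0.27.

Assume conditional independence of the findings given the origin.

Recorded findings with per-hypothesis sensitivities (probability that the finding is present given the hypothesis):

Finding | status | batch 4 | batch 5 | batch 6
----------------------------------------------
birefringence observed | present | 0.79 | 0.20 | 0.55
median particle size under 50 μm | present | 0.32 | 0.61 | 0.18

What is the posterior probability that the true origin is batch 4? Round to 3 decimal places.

For each hypothesis, the unnormalized posterior weight is prior × product of the finding likelihoods:
  batch 4: 0.50 × 0.79 × 0.32 = 0.1264
  batch 5: 0.23 × 0.20 × 0.61 = 0.02806
  batch 6: 0.27 × 0.55 × 0.18 = 0.02673
Normalizing constant Z = 0.1264 + 0.02806 + 0.02673 = 0.18119.
P(batch 4 | evidence) = 0.1264 / 0.18119 ≈ 0.698.

0.698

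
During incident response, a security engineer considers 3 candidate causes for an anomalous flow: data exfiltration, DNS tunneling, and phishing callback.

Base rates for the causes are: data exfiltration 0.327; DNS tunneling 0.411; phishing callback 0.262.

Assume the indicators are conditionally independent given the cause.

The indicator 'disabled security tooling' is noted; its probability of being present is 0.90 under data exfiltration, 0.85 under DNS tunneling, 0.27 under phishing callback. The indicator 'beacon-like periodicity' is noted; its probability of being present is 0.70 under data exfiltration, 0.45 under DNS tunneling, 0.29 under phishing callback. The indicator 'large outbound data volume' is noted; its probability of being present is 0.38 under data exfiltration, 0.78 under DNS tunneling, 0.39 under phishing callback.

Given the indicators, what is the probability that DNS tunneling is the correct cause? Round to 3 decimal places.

0.587

By Bayes' rule with conditional independence, the unnormalized weight for each hypothesis is prior × ∏ likelihoods:
  data exfiltration: 0.327 × 0.90 × 0.70 × 0.38 = 0.078284
  DNS tunneling: 0.411 × 0.85 × 0.45 × 0.78 = 0.12262
  phishing callback: 0.262 × 0.27 × 0.29 × 0.39 = 0.0080007
Normalizing constant Z = 0.078284 + 0.12262 + 0.0080007 = 0.20891.
P(DNS tunneling | evidence) = 0.12262 / 0.20891 ≈ 0.587.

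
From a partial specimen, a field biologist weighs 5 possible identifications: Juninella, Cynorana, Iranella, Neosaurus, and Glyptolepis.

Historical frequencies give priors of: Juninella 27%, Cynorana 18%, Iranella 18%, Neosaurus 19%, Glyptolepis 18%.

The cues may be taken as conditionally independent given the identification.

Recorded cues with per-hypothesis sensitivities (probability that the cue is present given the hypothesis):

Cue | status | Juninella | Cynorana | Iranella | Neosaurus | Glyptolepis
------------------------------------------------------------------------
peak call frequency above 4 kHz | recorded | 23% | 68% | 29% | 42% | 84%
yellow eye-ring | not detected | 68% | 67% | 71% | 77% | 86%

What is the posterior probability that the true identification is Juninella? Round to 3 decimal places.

0.173

For each hypothesis, the unnormalized posterior weight is prior × product of the cue likelihoods (using 1 − P(present | H) for each absent cue):
  Juninella: 0.27 × 0.23 × (1 − 0.68) = 0.019872
  Cynorana: 0.18 × 0.68 × (1 − 0.67) = 0.040392
  Iranella: 0.18 × 0.29 × (1 − 0.71) = 0.015138
  Neosaurus: 0.19 × 0.42 × (1 − 0.77) = 0.018354
  Glyptolepis: 0.18 × 0.84 × (1 − 0.86) = 0.021168
The unnormalized weights sum to 0.11492.
P(Juninella | evidence) = 0.019872 / 0.11492 ≈ 0.173.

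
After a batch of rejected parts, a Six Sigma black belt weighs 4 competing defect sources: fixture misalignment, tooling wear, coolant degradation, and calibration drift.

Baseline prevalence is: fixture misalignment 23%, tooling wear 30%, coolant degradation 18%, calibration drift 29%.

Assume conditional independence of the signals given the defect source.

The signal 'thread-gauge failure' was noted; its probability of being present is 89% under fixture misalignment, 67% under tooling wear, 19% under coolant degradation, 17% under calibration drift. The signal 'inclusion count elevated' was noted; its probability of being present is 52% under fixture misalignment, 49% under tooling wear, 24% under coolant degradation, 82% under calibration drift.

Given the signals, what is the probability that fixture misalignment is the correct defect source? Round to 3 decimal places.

0.420

By Bayes' rule with conditional independence, the unnormalized weight for each hypothesis is prior × ∏ likelihoods:
  fixture misalignment: 0.23 × 0.89 × 0.52 = 0.10644
  tooling wear: 0.30 × 0.67 × 0.49 = 0.09849
  coolant degradation: 0.18 × 0.19 × 0.24 = 0.008208
  calibration drift: 0.29 × 0.17 × 0.82 = 0.040426
Marginal likelihood of the evidence = 0.25357.
P(fixture misalignment | evidence) = 0.10644 / 0.25357 ≈ 0.420.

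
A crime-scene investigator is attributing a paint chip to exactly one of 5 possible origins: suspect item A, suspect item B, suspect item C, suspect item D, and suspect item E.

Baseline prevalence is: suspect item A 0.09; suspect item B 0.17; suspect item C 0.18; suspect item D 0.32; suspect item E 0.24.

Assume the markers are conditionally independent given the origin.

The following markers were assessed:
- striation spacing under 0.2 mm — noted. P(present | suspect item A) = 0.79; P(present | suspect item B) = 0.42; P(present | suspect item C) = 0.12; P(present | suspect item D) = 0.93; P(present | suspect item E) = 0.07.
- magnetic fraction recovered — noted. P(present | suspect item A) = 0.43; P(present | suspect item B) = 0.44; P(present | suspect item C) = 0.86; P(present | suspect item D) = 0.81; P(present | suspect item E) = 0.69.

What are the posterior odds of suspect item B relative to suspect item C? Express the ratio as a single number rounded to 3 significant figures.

1.69

The normalizing constant cancels in an odds ratio, so compute prior × likelihood for the two hypotheses only:
  suspect item B: 0.17 × 0.42 × 0.44 = 0.031416
  suspect item C: 0.18 × 0.12 × 0.86 = 0.018576
Odds(suspect item B : suspect item C) = 0.031416 / 0.018576 ≈ 1.69.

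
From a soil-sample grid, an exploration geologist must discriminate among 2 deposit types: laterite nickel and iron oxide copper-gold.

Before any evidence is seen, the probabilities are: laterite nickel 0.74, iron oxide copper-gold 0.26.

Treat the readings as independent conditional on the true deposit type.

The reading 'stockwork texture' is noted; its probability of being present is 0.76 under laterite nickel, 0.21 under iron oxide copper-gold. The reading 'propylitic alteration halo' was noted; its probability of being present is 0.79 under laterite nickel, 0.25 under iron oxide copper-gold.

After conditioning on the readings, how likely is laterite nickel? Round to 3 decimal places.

0.970

By Bayes' rule with conditional independence, the unnormalized weight for each hypothesis is prior × ∏ likelihoods:
  laterite nickel: 0.74 × 0.76 × 0.79 = 0.4443
  iron oxide copper-gold: 0.26 × 0.21 × 0.25 = 0.01365
Normalizing constant Z = 0.4443 + 0.01365 = 0.45795.
P(laterite nickel | evidence) = 0.4443 / 0.45795 ≈ 0.970.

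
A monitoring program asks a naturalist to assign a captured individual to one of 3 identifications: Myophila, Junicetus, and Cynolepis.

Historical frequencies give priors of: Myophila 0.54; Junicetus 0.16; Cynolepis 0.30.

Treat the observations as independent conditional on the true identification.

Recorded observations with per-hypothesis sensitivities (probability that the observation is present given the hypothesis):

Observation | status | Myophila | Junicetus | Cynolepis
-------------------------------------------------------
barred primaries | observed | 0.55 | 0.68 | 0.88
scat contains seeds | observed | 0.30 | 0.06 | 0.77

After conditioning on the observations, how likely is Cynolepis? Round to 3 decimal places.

For each hypothesis, the unnormalized posterior weight is prior × product of the observation likelihoods:
  Myophila: 0.54 × 0.55 × 0.30 = 0.0891
  Junicetus: 0.16 × 0.68 × 0.06 = 0.006528
  Cynolepis: 0.30 × 0.88 × 0.77 = 0.20328
The unnormalized weights sum to 0.29891.
P(Cynolepis | evidence) = 0.20328 / 0.29891 ≈ 0.680.

0.680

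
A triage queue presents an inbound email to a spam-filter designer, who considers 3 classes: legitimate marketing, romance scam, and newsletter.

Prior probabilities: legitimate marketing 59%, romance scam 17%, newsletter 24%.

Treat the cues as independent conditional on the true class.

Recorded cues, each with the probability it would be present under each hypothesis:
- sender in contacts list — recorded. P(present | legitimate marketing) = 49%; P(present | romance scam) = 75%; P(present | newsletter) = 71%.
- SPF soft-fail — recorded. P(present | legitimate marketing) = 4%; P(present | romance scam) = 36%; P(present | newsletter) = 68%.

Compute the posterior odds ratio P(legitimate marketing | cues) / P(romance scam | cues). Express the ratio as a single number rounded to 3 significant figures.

The normalizing constant cancels in an odds ratio, so compute prior × likelihood for the two hypotheses only:
  legitimate marketing: 0.59 × 0.49 × 0.04 = 0.011564
  romance scam: 0.17 × 0.75 × 0.36 = 0.0459
Posterior odds = 0.011564 / 0.0459 ≈ 0.252.

0.252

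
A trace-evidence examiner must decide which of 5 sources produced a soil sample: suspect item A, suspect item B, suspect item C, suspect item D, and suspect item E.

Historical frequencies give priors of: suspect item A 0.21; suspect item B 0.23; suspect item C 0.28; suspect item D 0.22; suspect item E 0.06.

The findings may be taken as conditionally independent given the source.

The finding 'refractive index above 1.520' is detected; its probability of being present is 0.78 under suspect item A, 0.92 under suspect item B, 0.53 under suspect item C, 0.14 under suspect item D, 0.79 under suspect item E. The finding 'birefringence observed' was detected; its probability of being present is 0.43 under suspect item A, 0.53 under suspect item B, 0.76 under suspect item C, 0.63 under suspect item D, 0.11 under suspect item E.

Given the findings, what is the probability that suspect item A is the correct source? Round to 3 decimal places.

For each hypothesis, the unnormalized posterior weight is prior × product of the finding likelihoods:
  suspect item A: 0.21 × 0.78 × 0.43 = 0.070434
  suspect item B: 0.23 × 0.92 × 0.53 = 0.11215
  suspect item C: 0.28 × 0.53 × 0.76 = 0.11278
  suspect item D: 0.22 × 0.14 × 0.63 = 0.019404
  suspect item E: 0.06 × 0.79 × 0.11 = 0.005214
Marginal likelihood of the evidence = 0.31998.
P(suspect item A | evidence) = 0.070434 / 0.31998 ≈ 0.220.

0.220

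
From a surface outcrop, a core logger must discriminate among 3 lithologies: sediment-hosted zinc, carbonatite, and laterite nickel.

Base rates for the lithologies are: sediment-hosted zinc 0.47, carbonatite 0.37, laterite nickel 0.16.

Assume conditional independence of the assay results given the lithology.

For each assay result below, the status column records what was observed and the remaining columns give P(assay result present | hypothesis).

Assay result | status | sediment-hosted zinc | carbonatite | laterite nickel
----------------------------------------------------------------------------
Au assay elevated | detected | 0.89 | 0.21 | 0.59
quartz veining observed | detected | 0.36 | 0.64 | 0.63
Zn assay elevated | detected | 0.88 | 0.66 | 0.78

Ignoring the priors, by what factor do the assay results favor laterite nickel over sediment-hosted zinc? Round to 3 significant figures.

1.03

Joint likelihood of the assay result pattern under each hypothesis:
  laterite nickel: 0.59 × 0.63 × 0.78 = 0.28993
  sediment-hosted zinc: 0.89 × 0.36 × 0.88 = 0.28195
Bayes factor = 0.28993 / 0.28195 ≈ 1.03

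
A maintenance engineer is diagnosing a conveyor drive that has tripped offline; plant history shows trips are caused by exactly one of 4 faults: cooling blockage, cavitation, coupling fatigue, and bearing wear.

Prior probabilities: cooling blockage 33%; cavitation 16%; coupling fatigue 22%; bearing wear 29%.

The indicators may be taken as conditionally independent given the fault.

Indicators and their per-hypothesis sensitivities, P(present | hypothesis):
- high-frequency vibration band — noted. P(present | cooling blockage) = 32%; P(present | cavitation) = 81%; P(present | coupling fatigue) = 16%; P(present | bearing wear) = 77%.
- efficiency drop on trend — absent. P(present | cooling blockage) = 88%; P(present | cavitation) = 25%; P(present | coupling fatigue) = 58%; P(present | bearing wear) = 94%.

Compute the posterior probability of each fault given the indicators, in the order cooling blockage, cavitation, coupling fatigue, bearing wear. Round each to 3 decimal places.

0.092, 0.704, 0.107, 0.097

For each hypothesis, the unnormalized posterior weight is prior × product of the indicator likelihoods (using 1 − P(present | H) for each absent indicator):
  cooling blockage: 0.33 × 0.32 × (1 − 0.88) = 0.012672
  cavitation: 0.16 × 0.81 × (1 − 0.25) = 0.0972
  coupling fatigue: 0.22 × 0.16 × (1 − 0.58) = 0.014784
  bearing wear: 0.29 × 0.77 × (1 − 0.94) = 0.013398
Normalizing constant Z = 0.012672 + 0.0972 + 0.014784 + 0.013398 = 0.13805.
P(cooling blockage | evidence) = 0.012672 / 0.13805 ≈ 0.092
P(cavitation | evidence) = 0.0972 / 0.13805 ≈ 0.704
P(coupling fatigue | evidence) = 0.014784 / 0.13805 ≈ 0.107
P(bearing wear | evidence) = 0.013398 / 0.13805 ≈ 0.097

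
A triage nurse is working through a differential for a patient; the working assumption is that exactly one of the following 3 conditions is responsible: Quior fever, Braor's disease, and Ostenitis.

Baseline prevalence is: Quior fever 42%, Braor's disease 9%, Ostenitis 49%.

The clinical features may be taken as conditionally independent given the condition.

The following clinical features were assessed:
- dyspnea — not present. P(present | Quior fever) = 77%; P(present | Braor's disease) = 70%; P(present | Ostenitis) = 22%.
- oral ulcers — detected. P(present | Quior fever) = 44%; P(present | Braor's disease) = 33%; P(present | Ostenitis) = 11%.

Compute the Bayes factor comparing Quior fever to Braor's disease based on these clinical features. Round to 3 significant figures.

Take the product of per-clinical feature likelihoods under each hypothesis (using 1 − P(present | H) for each absent clinical feature), then divide.
  Quior fever: (1 − 0.77) × 0.44 = 0.1012
  Braor's disease: (1 − 0.70) × 0.33 = 0.099
Bayes factor = 0.1012 / 0.099 ≈ 1.02

1.02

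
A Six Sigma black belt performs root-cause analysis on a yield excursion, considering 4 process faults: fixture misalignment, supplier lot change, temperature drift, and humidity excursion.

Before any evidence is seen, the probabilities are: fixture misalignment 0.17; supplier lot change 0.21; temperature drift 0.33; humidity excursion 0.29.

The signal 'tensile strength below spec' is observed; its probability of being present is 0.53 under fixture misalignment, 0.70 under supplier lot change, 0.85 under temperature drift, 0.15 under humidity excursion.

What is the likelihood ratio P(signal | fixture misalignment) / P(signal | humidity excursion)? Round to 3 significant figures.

The Bayes factor is the ratio of the two likelihoods.
  fixture misalignment: 0.53
  humidity excursion: 0.15
Bayes factor = 0.53 / 0.15 ≈ 3.53

3.53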